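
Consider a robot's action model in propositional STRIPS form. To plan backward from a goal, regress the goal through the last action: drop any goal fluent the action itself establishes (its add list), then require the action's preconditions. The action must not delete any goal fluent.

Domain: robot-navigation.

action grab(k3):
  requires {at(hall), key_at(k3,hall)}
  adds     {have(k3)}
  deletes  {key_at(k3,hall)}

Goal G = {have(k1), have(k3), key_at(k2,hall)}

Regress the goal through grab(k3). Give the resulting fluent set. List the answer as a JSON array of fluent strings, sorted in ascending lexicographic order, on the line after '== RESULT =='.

Compute (G \ add) ∪ pre:
  G ∩ del = {}  (empty — regression defined)
  G \ add = {have(k1), have(k3), key_at(k2,hall)} \ {have(k3)} = {have(k1), key_at(k2,hall)}
  ∪ pre   = {have(k1), key_at(k2,hall)} ∪ {at(hall), key_at(k3,hall)}
          = {at(hall), have(k1), key_at(k2,hall), key_at(k3,hall)}

== RESULT ==
["at(hall)", "have(k1)", "key_at(k2,hall)", "key_at(k3,hall)"]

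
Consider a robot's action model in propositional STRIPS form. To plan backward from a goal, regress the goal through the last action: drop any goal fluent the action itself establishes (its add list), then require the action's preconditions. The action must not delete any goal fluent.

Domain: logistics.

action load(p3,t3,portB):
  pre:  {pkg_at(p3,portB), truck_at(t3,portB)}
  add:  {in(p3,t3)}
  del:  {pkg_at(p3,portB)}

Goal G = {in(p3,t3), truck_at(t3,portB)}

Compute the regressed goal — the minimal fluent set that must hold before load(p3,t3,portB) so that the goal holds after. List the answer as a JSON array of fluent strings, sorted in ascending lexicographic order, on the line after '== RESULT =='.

Regress:
  G ∩ del = {}  (empty — regression defined)
  G \ add = {in(p3,t3), truck_at(t3,portB)} \ {in(p3,t3)} = {truck_at(t3,portB)}
  ∪ pre   = {truck_at(t3,portB)} ∪ {pkg_at(p3,portB), truck_at(t3,portB)}
          = {pkg_at(p3,portB), truck_at(t3,portB)}

== RESULT ==
["pkg_at(p3,portB)", "truck_at(t3,portB)"]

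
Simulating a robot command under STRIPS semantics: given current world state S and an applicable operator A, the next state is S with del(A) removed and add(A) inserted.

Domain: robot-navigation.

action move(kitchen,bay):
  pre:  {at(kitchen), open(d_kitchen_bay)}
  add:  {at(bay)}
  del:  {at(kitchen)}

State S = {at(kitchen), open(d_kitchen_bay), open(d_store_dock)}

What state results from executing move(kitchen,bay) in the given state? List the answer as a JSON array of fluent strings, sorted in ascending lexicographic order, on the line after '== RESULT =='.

Progress:
  pre ⊆ S: {at(kitchen), open(d_kitchen_bay)} ⊆ S  — applicable
  S \ del = {open(d_kitchen_bay), open(d_store_dock)}
  ∪ add   = {at(bay), open(d_kitchen_bay), open(d_store_dock)}

== RESULT ==
["at(bay)", "open(d_kitchen_bay)", "open(d_store_dock)"]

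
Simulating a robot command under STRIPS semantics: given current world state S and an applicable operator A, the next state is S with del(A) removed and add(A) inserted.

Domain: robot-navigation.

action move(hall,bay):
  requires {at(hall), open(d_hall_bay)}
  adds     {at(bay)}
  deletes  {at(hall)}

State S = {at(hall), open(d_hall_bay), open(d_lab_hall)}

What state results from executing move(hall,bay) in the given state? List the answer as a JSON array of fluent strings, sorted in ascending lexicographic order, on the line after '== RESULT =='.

Progress:
  pre ⊆ S: {at(hall), open(d_hall_bay)} ⊆ S  — applicable
  S \ del = {open(d_hall_bay), open(d_lab_hall)}
  ∪ add   = {at(bay), open(d_hall_bay), open(d_lab_hall)}

== RESULT ==
["at(bay)", "open(d_hall_bay)", "open(d_lab_hall)"]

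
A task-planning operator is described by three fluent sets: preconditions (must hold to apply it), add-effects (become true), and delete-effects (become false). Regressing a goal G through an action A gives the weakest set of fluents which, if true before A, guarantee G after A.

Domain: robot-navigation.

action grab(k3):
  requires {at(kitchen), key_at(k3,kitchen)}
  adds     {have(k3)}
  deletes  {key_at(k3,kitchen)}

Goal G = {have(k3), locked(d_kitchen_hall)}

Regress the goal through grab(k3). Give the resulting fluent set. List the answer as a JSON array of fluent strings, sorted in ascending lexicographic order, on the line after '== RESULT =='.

Compute (G \ add) ∪ pre:
  G ∩ del = {}  (empty — regression defined)
  G \ add = {have(k3), locked(d_kitchen_hall)} \ {have(k3)} = {locked(d_kitchen_hall)}
  ∪ pre   = {locked(d_kitchen_hall)} ∪ {at(kitchen), key_at(k3,kitchen)}
          = {at(kitchen), key_at(k3,kitchen), locked(d_kitchen_hall)}

== RESULT ==
["at(kitchen)", "key_at(k3,kitchen)", "locked(d_kitchen_hall)"]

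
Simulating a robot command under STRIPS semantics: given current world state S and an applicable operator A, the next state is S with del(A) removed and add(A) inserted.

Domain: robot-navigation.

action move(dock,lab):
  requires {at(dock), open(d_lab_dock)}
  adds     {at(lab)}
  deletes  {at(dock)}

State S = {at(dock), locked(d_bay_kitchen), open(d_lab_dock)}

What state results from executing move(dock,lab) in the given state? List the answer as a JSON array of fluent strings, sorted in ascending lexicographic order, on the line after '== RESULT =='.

Progress:
  pre ⊆ S: {at(dock), open(d_lab_dock)} ⊆ S  — applicable
  S \ del = {locked(d_bay_kitchen), open(d_lab_dock)}
  ∪ add   = {at(lab), locked(d_bay_kitchen), open(d_lab_dock)}

== RESULT ==
["at(lab)", "locked(d_bay_kitchen)", "open(d_lab_dock)"]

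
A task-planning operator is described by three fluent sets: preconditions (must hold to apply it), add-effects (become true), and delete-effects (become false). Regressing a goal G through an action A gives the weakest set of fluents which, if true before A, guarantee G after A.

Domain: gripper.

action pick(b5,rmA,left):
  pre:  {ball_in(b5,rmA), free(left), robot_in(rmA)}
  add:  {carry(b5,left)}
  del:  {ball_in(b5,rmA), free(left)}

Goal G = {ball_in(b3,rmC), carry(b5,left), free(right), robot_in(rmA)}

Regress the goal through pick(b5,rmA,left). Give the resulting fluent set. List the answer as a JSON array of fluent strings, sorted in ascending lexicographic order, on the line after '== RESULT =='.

Compute (G \ add) ∪ pre:
  G ∩ del = {}  (empty — regression defined)
  G \ add = {ball_in(b3,rmC), carry(b5,left), free(right), robot_in(rmA)} \ {carry(b5,left)} = {ball_in(b3,rmC), free(right), robot_in(rmA)}
  ∪ pre   = {ball_in(b3,rmC), free(right), robot_in(rmA)} ∪ {ball_in(b5,rmA), free(left), robot_in(rmA)}
          = {ball_in(b3,rmC), ball_in(b5,rmA), free(left), free(right), robot_in(rmA)}

== RESULT ==
["ball_in(b3,rmC)", "ball_in(b5,rmA)", "free(left)", "free(right)", "robot_in(rmA)"]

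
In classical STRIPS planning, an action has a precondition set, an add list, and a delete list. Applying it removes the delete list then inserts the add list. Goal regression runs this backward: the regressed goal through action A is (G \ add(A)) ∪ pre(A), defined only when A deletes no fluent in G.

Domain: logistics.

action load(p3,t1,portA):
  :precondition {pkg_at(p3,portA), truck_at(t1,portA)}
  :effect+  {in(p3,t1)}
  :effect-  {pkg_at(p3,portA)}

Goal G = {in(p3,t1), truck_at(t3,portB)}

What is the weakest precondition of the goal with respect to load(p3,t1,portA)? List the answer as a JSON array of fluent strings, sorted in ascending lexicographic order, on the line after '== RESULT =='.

Compute (G \ add) ∪ pre:
  G ∩ del = {}  (empty — regression defined)
  G \ add = {in(p3,t1), truck_at(t3,portB)} \ {in(p3,t1)} = {truck_at(t3,portB)}
  ∪ pre   = {truck_at(t3,portB)} ∪ {pkg_at(p3,portA), truck_at(t1,portA)}
          = {pkg_at(p3,portA), truck_at(t1,portA), truck_at(t3,portB)}

== RESULT ==
["pkg_at(p3,portA)", "truck_at(t1,portA)", "truck_at(t3,portB)"]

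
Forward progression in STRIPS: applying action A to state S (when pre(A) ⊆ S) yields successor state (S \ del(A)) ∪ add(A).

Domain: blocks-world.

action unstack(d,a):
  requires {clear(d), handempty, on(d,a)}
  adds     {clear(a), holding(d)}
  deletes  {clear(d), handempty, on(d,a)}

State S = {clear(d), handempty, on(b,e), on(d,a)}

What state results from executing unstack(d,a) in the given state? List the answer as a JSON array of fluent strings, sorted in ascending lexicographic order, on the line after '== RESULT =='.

Progress:
  pre ⊆ S: {clear(d), handempty, on(d,a)} ⊆ S  — applicable
  S \ del = {on(b,e)}
  ∪ add   = {clear(a), holding(d), on(b,e)}

== RESULT ==
["clear(a)", "holding(d)", "on(b,e)"]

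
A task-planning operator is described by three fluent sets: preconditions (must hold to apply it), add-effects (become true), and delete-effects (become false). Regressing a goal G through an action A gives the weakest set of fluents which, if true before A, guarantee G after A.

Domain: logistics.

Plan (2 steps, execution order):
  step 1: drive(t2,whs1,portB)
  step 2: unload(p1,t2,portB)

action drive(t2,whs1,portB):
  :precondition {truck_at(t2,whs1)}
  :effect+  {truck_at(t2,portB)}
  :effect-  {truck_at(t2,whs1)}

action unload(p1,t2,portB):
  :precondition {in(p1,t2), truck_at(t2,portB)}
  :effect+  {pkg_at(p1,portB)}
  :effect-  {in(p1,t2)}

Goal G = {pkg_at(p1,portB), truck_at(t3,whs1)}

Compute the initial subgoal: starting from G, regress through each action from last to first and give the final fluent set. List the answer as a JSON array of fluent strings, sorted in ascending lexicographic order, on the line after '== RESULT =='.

Regress step by step:
  through step 2 (unload(p1,t2,portB)): drop {pkg_at(p1,portB)}, keep {truck_at(t3,whs1)}, require {in(p1,t2), truck_at(t2,portB)}
    → {in(p1,t2), truck_at(t2,portB), truck_at(t3,whs1)}
  through step 1 (drive(t2,whs1,portB)): drop {truck_at(t2,portB)}, keep {in(p1,t2), truck_at(t3,whs1)}, require {truck_at(t2,whs1)}
    → {in(p1,t2), truck_at(t2,whs1), truck_at(t3,whs1)}

== RESULT ==
["in(p1,t2)", "truck_at(t2,whs1)", "truck_at(t3,whs1)"]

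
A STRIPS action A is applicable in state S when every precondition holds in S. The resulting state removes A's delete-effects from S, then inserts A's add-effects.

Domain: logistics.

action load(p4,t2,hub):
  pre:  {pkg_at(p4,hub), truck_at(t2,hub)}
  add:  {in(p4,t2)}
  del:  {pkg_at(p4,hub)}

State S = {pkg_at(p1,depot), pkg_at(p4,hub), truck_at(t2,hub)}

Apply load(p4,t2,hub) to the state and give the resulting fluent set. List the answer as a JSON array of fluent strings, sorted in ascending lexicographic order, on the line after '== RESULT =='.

Compute (S \ del) ∪ add:
  pre ⊆ S: {pkg_at(p4,hub), truck_at(t2,hub)} ⊆ S  — applicable
  S \ del = {pkg_at(p1,depot), truck_at(t2,hub)}
  ∪ add   = {in(p4,t2), pkg_at(p1,depot), truck_at(t2,hub)}

== RESULT ==
["in(p4,t2)", "pkg_at(p1,depot)", "truck_at(t2,hub)"]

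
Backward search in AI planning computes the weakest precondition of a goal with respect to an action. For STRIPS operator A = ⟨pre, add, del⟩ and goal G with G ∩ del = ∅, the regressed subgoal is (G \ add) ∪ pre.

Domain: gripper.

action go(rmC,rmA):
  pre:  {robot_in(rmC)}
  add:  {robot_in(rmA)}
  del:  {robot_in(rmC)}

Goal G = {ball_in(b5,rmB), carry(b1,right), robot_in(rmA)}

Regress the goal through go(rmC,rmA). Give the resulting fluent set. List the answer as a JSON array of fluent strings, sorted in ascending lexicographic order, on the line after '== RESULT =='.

Compute (G \ add) ∪ pre:
  G ∩ del = {}  (empty — regression defined)
  G \ add = {ball_in(b5,rmB), carry(b1,right), robot_in(rmA)} \ {robot_in(rmA)} = {ball_in(b5,rmB), carry(b1,right)}
  ∪ pre   = {ball_in(b5,rmB), carry(b1,right)} ∪ {robot_in(rmC)}
          = {ball_in(b5,rmB), carry(b1,right), robot_in(rmC)}

== RESULT ==
["ball_in(b5,rmB)", "carry(b1,right)", "robot_in(rmC)"]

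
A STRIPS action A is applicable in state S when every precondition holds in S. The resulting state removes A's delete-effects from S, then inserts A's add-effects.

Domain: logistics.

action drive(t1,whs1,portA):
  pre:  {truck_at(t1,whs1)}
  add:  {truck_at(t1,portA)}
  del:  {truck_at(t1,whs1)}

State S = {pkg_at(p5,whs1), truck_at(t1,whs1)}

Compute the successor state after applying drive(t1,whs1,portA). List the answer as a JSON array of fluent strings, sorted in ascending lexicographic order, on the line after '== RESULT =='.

Compute (S \ del) ∪ add:
  pre ⊆ S: {truck_at(t1,whs1)} ⊆ S  — applicable
  S \ del = {pkg_at(p5,whs1)}
  ∪ add   = {pkg_at(p5,whs1), truck_at(t1,portA)}

== RESULT ==
["pkg_at(p5,whs1)", "truck_at(t1,portA)"]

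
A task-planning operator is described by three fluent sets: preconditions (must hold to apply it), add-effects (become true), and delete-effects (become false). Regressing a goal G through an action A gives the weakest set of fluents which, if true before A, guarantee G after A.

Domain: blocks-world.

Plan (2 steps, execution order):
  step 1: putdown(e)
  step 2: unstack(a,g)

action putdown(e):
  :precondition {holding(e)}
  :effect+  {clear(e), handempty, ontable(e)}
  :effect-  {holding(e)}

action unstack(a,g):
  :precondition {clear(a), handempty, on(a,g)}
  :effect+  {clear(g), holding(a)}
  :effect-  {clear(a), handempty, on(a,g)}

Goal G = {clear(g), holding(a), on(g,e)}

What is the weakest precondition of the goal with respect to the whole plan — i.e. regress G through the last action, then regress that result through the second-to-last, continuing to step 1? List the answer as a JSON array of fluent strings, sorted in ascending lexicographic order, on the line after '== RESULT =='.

Work backward from the goal:
  through step 2 (unstack(a,g)): drop {clear(g), holding(a)}, keep {on(g,e)}, require {clear(a), handempty, on(a,g)}
    → {clear(a), handempty, on(a,g), on(g,e)}
  through step 1 (putdown(e)): drop {handempty}, keep {clear(a), on(a,g), on(g,e)}, require {holding(e)}
    → {clear(a), holding(e), on(a,g), on(g,e)}

== RESULT ==
["clear(a)", "holding(e)", "on(a,g)", "on(g,e)"]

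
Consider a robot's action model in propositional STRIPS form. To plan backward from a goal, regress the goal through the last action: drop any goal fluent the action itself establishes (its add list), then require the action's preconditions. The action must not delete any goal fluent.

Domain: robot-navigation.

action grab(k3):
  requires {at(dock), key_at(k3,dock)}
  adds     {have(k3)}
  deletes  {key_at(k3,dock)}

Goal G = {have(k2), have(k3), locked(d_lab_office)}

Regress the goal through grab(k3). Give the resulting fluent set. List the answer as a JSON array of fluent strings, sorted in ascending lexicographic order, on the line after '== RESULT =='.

Compute (G \ add) ∪ pre:
  G ∩ del = {}  (empty — regression defined)
  G \ add = {have(k2), have(k3), locked(d_lab_office)} \ {have(k3)} = {have(k2), locked(d_lab_office)}
  ∪ pre   = {have(k2), locked(d_lab_office)} ∪ {at(dock), key_at(k3,dock)}
          = {at(dock), have(k2), key_at(k3,dock), locked(d_lab_office)}

== RESULT ==
["at(dock)", "have(k2)", "key_at(k3,dock)", "locked(d_lab_office)"]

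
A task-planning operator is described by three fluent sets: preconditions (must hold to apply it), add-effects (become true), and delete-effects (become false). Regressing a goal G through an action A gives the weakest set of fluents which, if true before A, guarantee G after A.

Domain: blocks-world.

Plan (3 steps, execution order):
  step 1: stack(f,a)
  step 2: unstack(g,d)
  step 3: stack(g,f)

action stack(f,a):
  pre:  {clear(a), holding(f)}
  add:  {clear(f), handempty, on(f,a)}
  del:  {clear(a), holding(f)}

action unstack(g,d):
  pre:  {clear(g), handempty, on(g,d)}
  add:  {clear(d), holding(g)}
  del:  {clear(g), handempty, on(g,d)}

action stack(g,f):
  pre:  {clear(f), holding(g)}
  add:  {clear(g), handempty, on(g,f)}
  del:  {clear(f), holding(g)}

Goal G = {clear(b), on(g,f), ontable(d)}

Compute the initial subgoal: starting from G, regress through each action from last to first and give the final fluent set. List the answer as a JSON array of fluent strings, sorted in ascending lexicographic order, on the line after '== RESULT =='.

Regress step by step:
  through step 3 (stack(g,f)): drop {on(g,f)}, keep {clear(b), ontable(d)}, require {clear(f), holding(g)}
    → {clear(b), clear(f), holding(g), ontable(d)}
  through step 2 (unstack(g,d)): drop {holding(g)}, keep {clear(b), clear(f), ontable(d)}, require {clear(g), handempty, on(g,d)}
    → {clear(b), clear(f), clear(g), handempty, on(g,d), ontable(d)}
  through step 1 (stack(f,a)): drop {clear(f), handempty}, keep {clear(b), clear(g), on(g,d), ontable(d)}, require {clear(a), holding(f)}
    → {clear(a), clear(b), clear(g), holding(f), on(g,d), ontable(d)}

== RESULT ==
["clear(a)", "clear(b)", "clear(g)", "holding(f)", "on(g,d)", "ontable(d)"]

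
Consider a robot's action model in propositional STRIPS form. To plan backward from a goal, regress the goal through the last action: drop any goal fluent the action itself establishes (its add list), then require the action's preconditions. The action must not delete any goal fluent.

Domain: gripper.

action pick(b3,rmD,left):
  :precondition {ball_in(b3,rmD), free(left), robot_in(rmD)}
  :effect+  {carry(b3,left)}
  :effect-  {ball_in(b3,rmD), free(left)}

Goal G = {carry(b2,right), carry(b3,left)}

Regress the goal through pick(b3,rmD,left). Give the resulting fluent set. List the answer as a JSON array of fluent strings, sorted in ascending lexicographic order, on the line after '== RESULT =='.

Regress:
  G ∩ del = {}  (empty — regression defined)
  G \ add = {carry(b2,right), carry(b3,left)} \ {carry(b3,left)} = {carry(b2,right)}
  ∪ pre   = {carry(b2,right)} ∪ {ball_in(b3,rmD), free(left), robot_in(rmD)}
          = {ball_in(b3,rmD), carry(b2,right), free(left), robot_in(rmD)}

== RESULT ==
["ball_in(b3,rmD)", "carry(b2,right)", "free(left)", "robot_in(rmD)"]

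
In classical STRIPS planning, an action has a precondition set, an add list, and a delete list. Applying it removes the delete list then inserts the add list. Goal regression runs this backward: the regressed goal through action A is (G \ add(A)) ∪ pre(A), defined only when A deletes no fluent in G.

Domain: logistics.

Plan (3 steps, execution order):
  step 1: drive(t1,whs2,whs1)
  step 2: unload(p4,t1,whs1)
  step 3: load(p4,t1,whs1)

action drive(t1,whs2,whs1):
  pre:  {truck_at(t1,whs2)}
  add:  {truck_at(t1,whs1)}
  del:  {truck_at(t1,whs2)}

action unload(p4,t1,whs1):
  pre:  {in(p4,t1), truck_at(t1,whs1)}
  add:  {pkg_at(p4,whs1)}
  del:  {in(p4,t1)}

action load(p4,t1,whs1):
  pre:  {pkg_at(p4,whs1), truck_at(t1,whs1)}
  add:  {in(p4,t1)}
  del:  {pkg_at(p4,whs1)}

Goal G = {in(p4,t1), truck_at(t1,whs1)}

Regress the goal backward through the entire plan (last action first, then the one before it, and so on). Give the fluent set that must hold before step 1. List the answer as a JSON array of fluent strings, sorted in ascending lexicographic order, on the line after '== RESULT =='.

Work backward from the goal:
  through step 3 (load(p4,t1,whs1)): drop {in(p4,t1)}, keep {truck_at(t1,whs1)}, require {pkg_at(p4,whs1), truck_at(t1,whs1)}
    → {pkg_at(p4,whs1), truck_at(t1,whs1)}
  through step 2 (unload(p4,t1,whs1)): drop {pkg_at(p4,whs1)}, keep {truck_at(t1,whs1)}, require {in(p4,t1), truck_at(t1,whs1)}
    → {in(p4,t1), truck_at(t1,whs1)}
  through step 1 (drive(t1,whs2,whs1)): drop {truck_at(t1,whs1)}, keep {in(p4,t1)}, require {truck_at(t1,whs2)}
    → {in(p4,t1), truck_at(t1,whs2)}

== RESULT ==
["in(p4,t1)", "truck_at(t1,whs2)"]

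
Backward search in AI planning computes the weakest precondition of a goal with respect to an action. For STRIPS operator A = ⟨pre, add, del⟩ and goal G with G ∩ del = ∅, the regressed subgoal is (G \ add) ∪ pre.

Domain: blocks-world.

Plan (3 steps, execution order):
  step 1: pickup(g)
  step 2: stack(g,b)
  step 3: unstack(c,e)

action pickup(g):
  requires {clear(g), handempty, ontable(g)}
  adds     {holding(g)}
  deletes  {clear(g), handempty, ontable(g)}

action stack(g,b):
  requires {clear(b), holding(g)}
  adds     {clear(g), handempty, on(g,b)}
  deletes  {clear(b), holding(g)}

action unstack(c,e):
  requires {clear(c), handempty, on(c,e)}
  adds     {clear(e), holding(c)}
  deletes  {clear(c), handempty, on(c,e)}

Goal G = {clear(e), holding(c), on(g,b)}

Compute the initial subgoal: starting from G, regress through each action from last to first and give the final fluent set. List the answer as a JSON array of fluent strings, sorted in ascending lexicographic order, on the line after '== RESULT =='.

Regress step by step:
  through step 3 (unstack(c,e)): drop {clear(e), holding(c)}, keep {on(g,b)}, require {clear(c), handempty, on(c,e)}
    → {clear(c), handempty, on(c,e), on(g,b)}
  through step 2 (stack(g,b)): drop {handempty, on(g,b)}, keep {clear(c), on(c,e)}, require {clear(b), holding(g)}
    → {clear(b), clear(c), holding(g), on(c,e)}
  through step 1 (pickup(g)): drop {holding(g)}, keep {clear(b), clear(c), on(c,e)}, require {clear(g), handempty, ontable(g)}
    → {clear(b), clear(c), clear(g), handempty, on(c,e), ontable(g)}

== RESULT ==
["clear(b)", "clear(c)", "clear(g)", "handempty", "on(c,e)", "ontable(g)"]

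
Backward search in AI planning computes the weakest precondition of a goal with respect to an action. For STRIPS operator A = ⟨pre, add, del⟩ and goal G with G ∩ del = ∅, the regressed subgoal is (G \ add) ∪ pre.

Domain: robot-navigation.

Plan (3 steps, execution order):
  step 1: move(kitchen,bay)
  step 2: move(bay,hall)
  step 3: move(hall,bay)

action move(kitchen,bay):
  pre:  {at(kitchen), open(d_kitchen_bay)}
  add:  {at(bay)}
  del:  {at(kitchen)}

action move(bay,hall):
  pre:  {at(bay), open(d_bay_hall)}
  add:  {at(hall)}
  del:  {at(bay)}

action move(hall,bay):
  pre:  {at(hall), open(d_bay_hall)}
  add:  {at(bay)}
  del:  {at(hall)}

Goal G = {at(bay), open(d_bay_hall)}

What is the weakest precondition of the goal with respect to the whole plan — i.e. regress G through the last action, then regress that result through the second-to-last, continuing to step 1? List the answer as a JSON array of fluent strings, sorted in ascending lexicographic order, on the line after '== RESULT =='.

Work backward from the goal:
  through step 3 (move(hall,bay)): drop {at(bay)}, keep {open(d_bay_hall)}, require {at(hall), open(d_bay_hall)}
    → {at(hall), open(d_bay_hall)}
  through step 2 (move(bay,hall)): drop {at(hall)}, keep {open(d_bay_hall)}, require {at(bay), open(d_bay_hall)}
    → {at(bay), open(d_bay_hall)}
  through step 1 (move(kitchen,bay)): drop {at(bay)}, keep {open(d_bay_hall)}, require {at(kitchen), open(d_kitchen_bay)}
    → {at(kitchen), open(d_bay_hall), open(d_kitchen_bay)}

== RESULT ==
["at(kitchen)", "open(d_bay_hall)", "open(d_kitchen_bay)"]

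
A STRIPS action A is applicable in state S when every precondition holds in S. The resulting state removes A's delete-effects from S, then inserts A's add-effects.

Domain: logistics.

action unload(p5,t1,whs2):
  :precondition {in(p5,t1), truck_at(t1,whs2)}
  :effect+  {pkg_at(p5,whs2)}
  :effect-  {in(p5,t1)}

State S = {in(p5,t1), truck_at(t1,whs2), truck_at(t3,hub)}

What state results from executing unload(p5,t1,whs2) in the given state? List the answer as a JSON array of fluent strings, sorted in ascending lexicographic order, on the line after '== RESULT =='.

Compute (S \ del) ∪ add:
  pre ⊆ S: {in(p5,t1), truck_at(t1,whs2)} ⊆ S  — applicable
  S \ del = {truck_at(t1,whs2), truck_at(t3,hub)}
  ∪ add   = {pkg_at(p5,whs2), truck_at(t1,whs2), truck_at(t3,hub)}

== RESULT ==
["pkg_at(p5,whs2)", "truck_at(t1,whs2)", "truck_at(t3,hub)"]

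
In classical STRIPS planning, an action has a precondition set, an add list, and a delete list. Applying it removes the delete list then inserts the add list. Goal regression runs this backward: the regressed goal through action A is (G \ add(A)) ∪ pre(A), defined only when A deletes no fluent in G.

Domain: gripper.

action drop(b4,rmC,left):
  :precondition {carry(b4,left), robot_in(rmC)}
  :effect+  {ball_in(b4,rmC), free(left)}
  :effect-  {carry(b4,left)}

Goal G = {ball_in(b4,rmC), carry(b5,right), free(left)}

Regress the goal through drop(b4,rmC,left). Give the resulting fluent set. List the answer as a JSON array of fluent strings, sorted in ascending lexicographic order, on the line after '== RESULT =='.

Regress:
  G ∩ del = {}  (empty — regression defined)
  G \ add = {ball_in(b4,rmC), carry(b5,right), free(left)} \ {ball_in(b4,rmC), free(left)} = {carry(b5,right)}
  ∪ pre   = {carry(b5,right)} ∪ {carry(b4,left), robot_in(rmC)}
          = {carry(b4,left), carry(b5,right), robot_in(rmC)}

== RESULT ==
["carry(b4,left)", "carry(b5,right)", "robot_in(rmC)"]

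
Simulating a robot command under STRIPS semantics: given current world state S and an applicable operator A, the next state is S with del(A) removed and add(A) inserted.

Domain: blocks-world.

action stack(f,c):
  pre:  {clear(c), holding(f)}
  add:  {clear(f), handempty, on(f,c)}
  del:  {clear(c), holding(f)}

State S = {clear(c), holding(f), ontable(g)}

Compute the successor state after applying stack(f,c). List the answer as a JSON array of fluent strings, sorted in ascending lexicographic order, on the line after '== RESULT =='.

Compute (S \ del) ∪ add:
  pre ⊆ S: {clear(c), holding(f)} ⊆ S  — applicable
  S \ del = {ontable(g)}
  ∪ add   = {clear(f), handempty, on(f,c), ontable(g)}

== RESULT ==
["clear(f)", "handempty", "on(f,c)", "ontable(g)"]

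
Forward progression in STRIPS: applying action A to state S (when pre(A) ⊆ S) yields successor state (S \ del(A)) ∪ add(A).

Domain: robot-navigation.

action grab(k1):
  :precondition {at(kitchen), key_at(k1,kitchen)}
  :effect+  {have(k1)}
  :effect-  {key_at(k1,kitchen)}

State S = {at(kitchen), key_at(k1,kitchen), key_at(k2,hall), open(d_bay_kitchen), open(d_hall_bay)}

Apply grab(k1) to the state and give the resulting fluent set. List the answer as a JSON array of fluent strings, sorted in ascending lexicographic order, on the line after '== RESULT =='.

Progress:
  pre ⊆ S: {at(kitchen), key_at(k1,kitchen)} ⊆ S  — applicable
  S \ del = {at(kitchen), key_at(k2,hall), open(d_bay_kitchen), open(d_hall_bay)}
  ∪ add   = {at(kitchen), have(k1), key_at(k2,hall), open(d_bay_kitchen), open(d_hall_bay)}

== RESULT ==
["at(kitchen)", "have(k1)", "key_at(k2,hall)", "open(d_bay_kitchen)", "open(d_hall_bay)"]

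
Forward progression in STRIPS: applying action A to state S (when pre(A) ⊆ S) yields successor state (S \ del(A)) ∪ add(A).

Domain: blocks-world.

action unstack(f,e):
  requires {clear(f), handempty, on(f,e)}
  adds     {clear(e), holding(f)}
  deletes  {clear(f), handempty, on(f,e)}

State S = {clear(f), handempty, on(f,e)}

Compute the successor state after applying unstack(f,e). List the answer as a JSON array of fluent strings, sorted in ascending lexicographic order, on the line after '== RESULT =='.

Progress:
  pre ⊆ S: {clear(f), handempty, on(f,e)} ⊆ S  — applicable
  S \ del = {}
  ∪ add   = {clear(e), holding(f)}

== RESULT ==
["clear(e)", "holding(f)"]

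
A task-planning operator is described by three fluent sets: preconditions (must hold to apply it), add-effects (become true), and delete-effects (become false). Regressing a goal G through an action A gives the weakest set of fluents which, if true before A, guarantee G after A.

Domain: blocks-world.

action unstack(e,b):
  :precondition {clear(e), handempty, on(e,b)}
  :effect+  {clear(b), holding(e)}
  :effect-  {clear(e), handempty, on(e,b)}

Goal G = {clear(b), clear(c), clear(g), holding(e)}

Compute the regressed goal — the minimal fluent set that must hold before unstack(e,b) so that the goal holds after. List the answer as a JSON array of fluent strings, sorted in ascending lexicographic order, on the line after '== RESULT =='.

Regress:
  G ∩ del = {}  (empty — regression defined)
  G \ add = {clear(b), clear(c), clear(g), holding(e)} \ {clear(b), holding(e)} = {clear(c), clear(g)}
  ∪ pre   = {clear(c), clear(g)} ∪ {clear(e), handempty, on(e,b)}
          = {clear(c), clear(e), clear(g), handempty, on(e,b)}

== RESULT ==
["clear(c)", "clear(e)", "clear(g)", "handempty", "on(e,b)"]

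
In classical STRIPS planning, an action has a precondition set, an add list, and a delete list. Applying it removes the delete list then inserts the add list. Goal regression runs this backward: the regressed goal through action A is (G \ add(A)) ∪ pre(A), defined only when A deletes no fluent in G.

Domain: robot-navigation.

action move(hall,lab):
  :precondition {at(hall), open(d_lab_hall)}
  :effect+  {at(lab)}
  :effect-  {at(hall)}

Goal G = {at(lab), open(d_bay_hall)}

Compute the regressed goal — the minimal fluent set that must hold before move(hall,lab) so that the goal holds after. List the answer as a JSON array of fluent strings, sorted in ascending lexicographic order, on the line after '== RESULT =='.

Regress:
  G ∩ del = {}  (empty — regression defined)
  G \ add = {at(lab), open(d_bay_hall)} \ {at(lab)} = {open(d_bay_hall)}
  ∪ pre   = {open(d_bay_hall)} ∪ {at(hall), open(d_lab_hall)}
          = {at(hall), open(d_bay_hall), open(d_lab_hall)}

== RESULT ==
["at(hall)", "open(d_bay_hall)", "open(d_lab_hall)"]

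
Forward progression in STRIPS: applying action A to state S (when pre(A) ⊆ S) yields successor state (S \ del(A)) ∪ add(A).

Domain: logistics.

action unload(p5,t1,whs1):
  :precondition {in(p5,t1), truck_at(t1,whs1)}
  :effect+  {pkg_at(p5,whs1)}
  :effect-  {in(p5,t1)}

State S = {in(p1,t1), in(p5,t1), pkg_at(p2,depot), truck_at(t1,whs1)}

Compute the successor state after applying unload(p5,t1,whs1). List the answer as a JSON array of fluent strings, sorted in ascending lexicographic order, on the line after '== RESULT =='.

Compute (S \ del) ∪ add:
  pre ⊆ S: {in(p5,t1), truck_at(t1,whs1)} ⊆ S  — applicable
  S \ del = {in(p1,t1), pkg_at(p2,depot), truck_at(t1,whs1)}
  ∪ add   = {in(p1,t1), pkg_at(p2,depot), pkg_at(p5,whs1), truck_at(t1,whs1)}

== RESULT ==
["in(p1,t1)", "pkg_at(p2,depot)", "pkg_at(p5,whs1)", "truck_at(t1,whs1)"]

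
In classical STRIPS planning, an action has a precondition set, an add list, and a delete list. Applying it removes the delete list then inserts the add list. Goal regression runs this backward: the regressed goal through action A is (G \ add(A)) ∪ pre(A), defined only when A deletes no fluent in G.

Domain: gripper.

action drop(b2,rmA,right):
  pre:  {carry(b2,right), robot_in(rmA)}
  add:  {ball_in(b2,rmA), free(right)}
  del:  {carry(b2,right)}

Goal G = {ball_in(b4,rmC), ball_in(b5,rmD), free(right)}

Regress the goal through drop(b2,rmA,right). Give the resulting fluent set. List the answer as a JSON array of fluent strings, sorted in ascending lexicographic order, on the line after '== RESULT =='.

Compute (G \ add) ∪ pre:
  G ∩ del = {}  (empty — regression defined)
  G \ add = {ball_in(b4,rmC), ball_in(b5,rmD), free(right)} \ {ball_in(b2,rmA), free(right)} = {ball_in(b4,rmC), ball_in(b5,rmD)}
  ∪ pre   = {ball_in(b4,rmC), ball_in(b5,rmD)} ∪ {carry(b2,right), robot_in(rmA)}
          = {ball_in(b4,rmC), ball_in(b5,rmD), carry(b2,right), robot_in(rmA)}

== RESULT ==
["ball_in(b4,rmC)", "ball_in(b5,rmD)", "carry(b2,right)", "robot_in(rmA)"]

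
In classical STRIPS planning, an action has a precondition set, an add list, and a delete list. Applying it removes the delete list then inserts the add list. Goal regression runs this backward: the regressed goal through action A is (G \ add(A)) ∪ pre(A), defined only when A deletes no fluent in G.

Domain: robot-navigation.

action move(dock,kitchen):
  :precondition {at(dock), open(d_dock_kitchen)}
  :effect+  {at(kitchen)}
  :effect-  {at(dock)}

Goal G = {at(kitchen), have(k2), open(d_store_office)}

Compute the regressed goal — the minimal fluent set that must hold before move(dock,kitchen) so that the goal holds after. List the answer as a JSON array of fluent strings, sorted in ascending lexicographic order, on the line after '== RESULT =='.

Compute (G \ add) ∪ pre:
  G ∩ del = {}  (empty — regression defined)
  G \ add = {at(kitchen), have(k2), open(d_store_office)} \ {at(kitchen)} = {have(k2), open(d_store_office)}
  ∪ pre   = {have(k2), open(d_store_office)} ∪ {at(dock), open(d_dock_kitchen)}
          = {at(dock), have(k2), open(d_dock_kitchen), open(d_store_office)}

== RESULT ==
["at(dock)", "have(k2)", "open(d_dock_kitchen)", "open(d_store_office)"]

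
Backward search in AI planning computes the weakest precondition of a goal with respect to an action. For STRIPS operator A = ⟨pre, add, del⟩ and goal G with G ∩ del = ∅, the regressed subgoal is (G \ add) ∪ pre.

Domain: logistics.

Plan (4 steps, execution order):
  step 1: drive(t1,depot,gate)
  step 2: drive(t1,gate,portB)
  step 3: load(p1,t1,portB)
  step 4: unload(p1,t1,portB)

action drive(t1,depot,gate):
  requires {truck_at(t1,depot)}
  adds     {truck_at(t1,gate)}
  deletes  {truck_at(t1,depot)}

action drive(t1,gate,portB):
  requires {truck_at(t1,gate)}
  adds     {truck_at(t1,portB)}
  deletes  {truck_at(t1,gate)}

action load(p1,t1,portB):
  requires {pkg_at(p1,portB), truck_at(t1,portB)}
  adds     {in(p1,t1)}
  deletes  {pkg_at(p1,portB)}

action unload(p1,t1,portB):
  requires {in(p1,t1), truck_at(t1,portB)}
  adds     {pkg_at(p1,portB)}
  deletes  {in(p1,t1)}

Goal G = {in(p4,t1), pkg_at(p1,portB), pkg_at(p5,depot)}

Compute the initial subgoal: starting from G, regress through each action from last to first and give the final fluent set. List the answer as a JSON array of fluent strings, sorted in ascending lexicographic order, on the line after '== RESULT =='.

Regress step by step:
  through step 4 (unload(p1,t1,portB)): drop {pkg_at(p1,portB)}, keep {in(p4,t1), pkg_at(p5,depot)}, require {in(p1,t1), truck_at(t1,portB)}
    → {in(p1,t1), in(p4,t1), pkg_at(p5,depot), truck_at(t1,portB)}
  through step 3 (load(p1,t1,portB)): drop {in(p1,t1)}, keep {in(p4,t1), pkg_at(p5,depot), truck_at(t1,portB)}, require {pkg_at(p1,portB), truck_at(t1,portB)}
    → {in(p4,t1), pkg_at(p1,portB), pkg_at(p5,depot), truck_at(t1,portB)}
  through step 2 (drive(t1,gate,portB)): drop {truck_at(t1,portB)}, keep {in(p4,t1), pkg_at(p1,portB), pkg_at(p5,depot)}, require {truck_at(t1,gate)}
    → {in(p4,t1), pkg_at(p1,portB), pkg_at(p5,depot), truck_at(t1,gate)}
  through step 1 (drive(t1,depot,gate)): drop {truck_at(t1,gate)}, keep {in(p4,t1), pkg_at(p1,portB), pkg_at(p5,depot)}, require {truck_at(t1,depot)}
    → {in(p4,t1), pkg_at(p1,portB), pkg_at(p5,depot), truck_at(t1,depot)}

== RESULT ==
["in(p4,t1)", "pkg_at(p1,portB)", "pkg_at(p5,depot)", "truck_at(t1,depot)"]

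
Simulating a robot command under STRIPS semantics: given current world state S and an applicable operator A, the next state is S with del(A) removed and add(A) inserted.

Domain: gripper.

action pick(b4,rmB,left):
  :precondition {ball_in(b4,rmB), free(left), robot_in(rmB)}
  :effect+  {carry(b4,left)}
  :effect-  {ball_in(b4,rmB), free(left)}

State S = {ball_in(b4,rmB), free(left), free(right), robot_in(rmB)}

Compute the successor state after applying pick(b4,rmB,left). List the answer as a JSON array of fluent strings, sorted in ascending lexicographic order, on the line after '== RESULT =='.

Compute (S \ del) ∪ add:
  pre ⊆ S: {ball_in(b4,rmB), free(left), robot_in(rmB)} ⊆ S  — applicable
  S \ del = {free(right), robot_in(rmB)}
  ∪ add   = {carry(b4,left), free(right), robot_in(rmB)}

== RESULT ==
["carry(b4,left)", "free(right)", "robot_in(rmB)"]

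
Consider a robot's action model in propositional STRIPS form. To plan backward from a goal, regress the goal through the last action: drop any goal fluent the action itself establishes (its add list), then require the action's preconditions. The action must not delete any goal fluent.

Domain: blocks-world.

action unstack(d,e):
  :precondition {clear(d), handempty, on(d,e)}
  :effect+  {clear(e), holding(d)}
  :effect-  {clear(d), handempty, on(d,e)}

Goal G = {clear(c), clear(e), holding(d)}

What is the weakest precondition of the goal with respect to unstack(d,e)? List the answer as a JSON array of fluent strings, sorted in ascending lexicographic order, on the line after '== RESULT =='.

Compute (G \ add) ∪ pre:
  G ∩ del = {}  (empty — regression defined)
  G \ add = {clear(c), clear(e), holding(d)} \ {clear(e), holding(d)} = {clear(c)}
  ∪ pre   = {clear(c)} ∪ {clear(d), handempty, on(d,e)}
          = {clear(c), clear(d), handempty, on(d,e)}

== RESULT ==
["clear(c)", "clear(d)", "handempty", "on(d,e)"]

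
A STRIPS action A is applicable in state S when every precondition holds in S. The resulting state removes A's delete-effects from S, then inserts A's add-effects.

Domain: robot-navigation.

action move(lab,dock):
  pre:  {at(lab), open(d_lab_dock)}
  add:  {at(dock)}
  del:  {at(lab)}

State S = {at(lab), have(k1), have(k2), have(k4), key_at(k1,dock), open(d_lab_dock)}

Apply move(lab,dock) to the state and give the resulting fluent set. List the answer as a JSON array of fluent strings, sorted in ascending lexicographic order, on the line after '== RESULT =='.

Progress:
  pre ⊆ S: {at(lab), open(d_lab_dock)} ⊆ S  — applicable
  S \ del = {have(k1), have(k2), have(k4), key_at(k1,dock), open(d_lab_dock)}
  ∪ add   = {at(dock), have(k1), have(k2), have(k4), key_at(k1,dock), open(d_lab_dock)}

== RESULT ==
["at(dock)", "have(k1)", "have(k2)", "have(k4)", "key_at(k1,dock)", "open(d_lab_dock)"]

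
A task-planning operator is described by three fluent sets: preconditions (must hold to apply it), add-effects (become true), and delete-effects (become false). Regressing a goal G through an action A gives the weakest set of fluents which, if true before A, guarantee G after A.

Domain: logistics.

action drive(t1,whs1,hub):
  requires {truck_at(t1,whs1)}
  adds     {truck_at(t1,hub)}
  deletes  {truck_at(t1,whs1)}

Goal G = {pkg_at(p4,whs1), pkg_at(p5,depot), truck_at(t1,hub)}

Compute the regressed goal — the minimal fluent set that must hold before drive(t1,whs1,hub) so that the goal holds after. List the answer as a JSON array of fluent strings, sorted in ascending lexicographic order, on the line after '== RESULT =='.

Regress:
  G ∩ del = {}  (empty — regression defined)
  G \ add = {pkg_at(p4,whs1), pkg_at(p5,depot), truck_at(t1,hub)} \ {truck_at(t1,hub)} = {pkg_at(p4,whs1), pkg_at(p5,depot)}
  ∪ pre   = {pkg_at(p4,whs1), pkg_at(p5,depot)} ∪ {truck_at(t1,whs1)}
          = {pkg_at(p4,whs1), pkg_at(p5,depot), truck_at(t1,whs1)}

== RESULT ==
["pkg_at(p4,whs1)", "pkg_at(p5,depot)", "truck_at(t1,whs1)"]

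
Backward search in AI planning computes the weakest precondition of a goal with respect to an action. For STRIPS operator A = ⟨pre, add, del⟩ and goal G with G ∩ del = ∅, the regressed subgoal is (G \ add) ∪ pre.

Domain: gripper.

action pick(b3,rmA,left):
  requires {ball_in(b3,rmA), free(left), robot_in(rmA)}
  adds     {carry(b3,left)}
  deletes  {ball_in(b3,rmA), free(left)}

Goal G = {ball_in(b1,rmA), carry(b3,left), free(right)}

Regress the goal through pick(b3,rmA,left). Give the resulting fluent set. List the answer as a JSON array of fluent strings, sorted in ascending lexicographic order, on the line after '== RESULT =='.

Compute (G \ add) ∪ pre:
  G ∩ del = {}  (empty — regression defined)
  G \ add = {ball_in(b1,rmA), carry(b3,left), free(right)} \ {carry(b3,left)} = {ball_in(b1,rmA), free(right)}
  ∪ pre   = {ball_in(b1,rmA), free(right)} ∪ {ball_in(b3,rmA), free(left), robot_in(rmA)}
          = {ball_in(b1,rmA), ball_in(b3,rmA), free(left), free(right), robot_in(rmA)}

== RESULT ==
["ball_in(b1,rmA)", "ball_in(b3,rmA)", "free(left)", "free(right)", "robot_in(rmA)"]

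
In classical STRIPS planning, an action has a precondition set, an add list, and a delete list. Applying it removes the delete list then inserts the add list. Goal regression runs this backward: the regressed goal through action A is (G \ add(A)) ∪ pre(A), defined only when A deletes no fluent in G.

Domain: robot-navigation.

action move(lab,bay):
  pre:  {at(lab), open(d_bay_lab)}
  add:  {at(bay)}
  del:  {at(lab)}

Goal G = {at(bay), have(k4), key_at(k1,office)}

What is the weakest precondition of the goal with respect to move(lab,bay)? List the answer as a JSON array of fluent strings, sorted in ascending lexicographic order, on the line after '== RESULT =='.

Regress:
  G ∩ del = {}  (empty — regression defined)
  G \ add = {at(bay), have(k4), key_at(k1,office)} \ {at(bay)} = {have(k4), key_at(k1,office)}
  ∪ pre   = {have(k4), key_at(k1,office)} ∪ {at(lab), open(d_bay_lab)}
          = {at(lab), have(k4), key_at(k1,office), open(d_bay_lab)}

== RESULT ==
["at(lab)", "have(k4)", "key_at(k1,office)", "open(d_bay_lab)"]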